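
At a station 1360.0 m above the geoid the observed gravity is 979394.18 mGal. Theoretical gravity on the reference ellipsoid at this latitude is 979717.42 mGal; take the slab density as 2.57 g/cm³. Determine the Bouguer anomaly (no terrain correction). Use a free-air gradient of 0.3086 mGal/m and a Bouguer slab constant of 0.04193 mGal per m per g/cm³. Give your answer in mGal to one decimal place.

Free-air correction = 0.3086 × 1360.0 = 419.70 mGal
Free-air anomaly = 979394.18 − 979717.42 + (419.70) = 96.46 mGal
Bouguer slab correction = 0.04193 × 2.57 × 1360.0 = 146.55 mGal
Simple Bouguer anomaly = 96.46 − (146.55) = -50.09 mGal

-50.1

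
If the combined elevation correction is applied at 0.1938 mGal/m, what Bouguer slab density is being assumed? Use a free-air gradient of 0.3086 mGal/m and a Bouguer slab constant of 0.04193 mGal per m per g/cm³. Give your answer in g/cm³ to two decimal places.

0.1938 = 0.3086 − 0.04193 × ρ
ρ = (0.3086 − 0.1938) / 0.04193 = 2.74 g/cm³

2.74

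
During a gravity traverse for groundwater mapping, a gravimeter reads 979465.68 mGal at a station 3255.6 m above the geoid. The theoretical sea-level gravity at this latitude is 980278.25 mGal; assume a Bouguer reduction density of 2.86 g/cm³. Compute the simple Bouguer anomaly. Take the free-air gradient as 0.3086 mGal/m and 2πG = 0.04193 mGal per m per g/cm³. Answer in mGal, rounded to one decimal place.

-198.3

Free-air correction = 0.3086 × 3255.6 = 1004.68 mGal
Free-air anomaly = 979465.68 − 980278.25 + (1004.68) = 192.11 mGal
Bouguer slab correction = 0.04193 × 2.86 × 3255.6 = 390.41 mGal
Simple Bouguer anomaly = 192.11 − (390.41) = -198.30 mGal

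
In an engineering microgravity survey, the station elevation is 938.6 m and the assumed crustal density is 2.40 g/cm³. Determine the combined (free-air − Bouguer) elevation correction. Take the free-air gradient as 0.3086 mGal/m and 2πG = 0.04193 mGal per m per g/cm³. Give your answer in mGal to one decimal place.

195.2

Combined gradient = 0.3086 − 0.04193 × 2.40 = 0.2079680 mGal/m
Combined elevation correction = 0.2079680 × 938.6 = 195.2 mGal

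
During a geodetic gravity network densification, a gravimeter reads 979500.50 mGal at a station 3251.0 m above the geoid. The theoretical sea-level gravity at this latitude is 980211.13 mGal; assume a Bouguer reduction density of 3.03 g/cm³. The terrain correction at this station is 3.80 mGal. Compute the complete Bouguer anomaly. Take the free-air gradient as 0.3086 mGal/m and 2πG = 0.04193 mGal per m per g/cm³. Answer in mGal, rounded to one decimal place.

Free-air correction = 0.3086 × 3251.0 = 1003.26 mGal
Free-air anomaly = 979500.50 − 980211.13 + (1003.26) = 292.63 mGal
Bouguer slab correction = 0.04193 × 3.03 × 3251.0 = 413.03 mGal
Simple Bouguer anomaly = 292.63 − (413.03) = -120.40 mGal
Complete Bouguer anomaly = -120.40 + 3.80 = -116.60 mGal

-116.6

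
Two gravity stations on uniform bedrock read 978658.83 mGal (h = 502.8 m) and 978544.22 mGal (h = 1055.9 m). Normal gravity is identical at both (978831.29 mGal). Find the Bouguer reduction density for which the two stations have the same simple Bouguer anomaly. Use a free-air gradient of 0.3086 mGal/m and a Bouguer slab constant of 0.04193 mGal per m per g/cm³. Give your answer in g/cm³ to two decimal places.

Δg_obs = 978544.22 − 978658.83 = -114.61 mGal over Δh = 1055.9 − 502.8 = 553.1 m
Equal Bouguer anomalies ⇒ Δg_obs + (0.3086 − 0.04193ρ)·Δh = 0
0.3086 − 0.04193ρ = −Δg_obs/Δh = 0.20721
ρ = (0.3086 − 0.20721) / 0.04193 = 2.42 g/cm³

2.42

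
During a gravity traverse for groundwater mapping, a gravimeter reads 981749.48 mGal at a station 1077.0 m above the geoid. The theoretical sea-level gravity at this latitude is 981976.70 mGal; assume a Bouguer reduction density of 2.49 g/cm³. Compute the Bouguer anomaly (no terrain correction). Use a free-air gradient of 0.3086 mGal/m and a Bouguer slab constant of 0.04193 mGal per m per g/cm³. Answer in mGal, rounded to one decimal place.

Free-air correction = 0.3086 × 1077.0 = 332.36 mGal
Free-air anomaly = 981749.48 − 981976.70 + (332.36) = 105.14 mGal
Bouguer slab correction = 0.04193 × 2.49 × 1077.0 = 112.44 mGal
Simple Bouguer anomaly = 105.14 − (112.44) = -7.30 mGal

-7.3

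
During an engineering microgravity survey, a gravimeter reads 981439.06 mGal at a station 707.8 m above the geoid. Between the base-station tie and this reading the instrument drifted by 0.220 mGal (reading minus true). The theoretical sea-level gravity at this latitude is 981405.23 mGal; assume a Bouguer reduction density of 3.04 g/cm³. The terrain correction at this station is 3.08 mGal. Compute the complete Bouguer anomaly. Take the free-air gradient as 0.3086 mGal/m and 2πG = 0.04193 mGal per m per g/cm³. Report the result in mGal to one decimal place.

Drift-corrected reading = 981439.06 − (0.220) = 981438.840 mGal
Free-air correction = 0.3086 × 707.8 = 218.43 mGal
Free-air anomaly = 981438.840 − 981405.23 + (218.43) = 252.040 mGal
Bouguer slab correction = 0.04193 × 3.04 × 707.8 = 90.22 mGal
Simple Bouguer anomaly = 252.040 − (90.22) = 161.820 mGal
Complete Bouguer anomaly = 161.820 + 3.08 = 164.900 mGal

164.9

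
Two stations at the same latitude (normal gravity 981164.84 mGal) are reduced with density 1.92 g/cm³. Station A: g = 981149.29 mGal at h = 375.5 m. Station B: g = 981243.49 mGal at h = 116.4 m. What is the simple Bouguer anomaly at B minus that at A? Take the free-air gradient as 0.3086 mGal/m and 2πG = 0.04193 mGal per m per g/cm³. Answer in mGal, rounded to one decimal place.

35.1

Δg_SB(A) = 981149.29 − 981164.84 + 0.3086×375.5 − 0.04193×1.92×375.5 = 70.10 mGal
Δg_SB(B) = 981243.49 − 981164.84 + 0.3086×116.4 − 0.04193×1.92×116.4 = 105.20 mGal
Difference = 105.20 − (70.10) = 35.10 mGal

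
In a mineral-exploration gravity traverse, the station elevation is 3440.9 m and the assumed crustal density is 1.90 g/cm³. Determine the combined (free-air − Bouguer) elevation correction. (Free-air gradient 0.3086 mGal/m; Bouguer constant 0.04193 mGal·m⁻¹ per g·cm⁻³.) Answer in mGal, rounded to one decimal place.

787.7

Combined gradient = 0.3086 − 0.04193 × 1.90 = 0.2289330 mGal/m
Combined elevation correction = 0.2289330 × 3440.9 = 787.7 mGal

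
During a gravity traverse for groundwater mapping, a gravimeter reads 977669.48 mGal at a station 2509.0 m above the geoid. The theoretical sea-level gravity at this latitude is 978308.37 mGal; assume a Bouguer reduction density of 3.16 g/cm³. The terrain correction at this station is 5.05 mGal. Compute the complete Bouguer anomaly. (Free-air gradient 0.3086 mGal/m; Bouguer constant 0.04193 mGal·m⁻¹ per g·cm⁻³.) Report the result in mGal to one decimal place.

-192.0

Free-air correction = 0.3086 × 2509.0 = 774.28 mGal
Free-air anomaly = 977669.48 − 978308.37 + (774.28) = 135.39 mGal
Bouguer slab correction = 0.04193 × 3.16 × 2509.0 = 332.44 mGal
Simple Bouguer anomaly = 135.39 − (332.44) = -197.05 mGal
Complete Bouguer anomaly = -197.05 + 5.05 = -192.00 mGal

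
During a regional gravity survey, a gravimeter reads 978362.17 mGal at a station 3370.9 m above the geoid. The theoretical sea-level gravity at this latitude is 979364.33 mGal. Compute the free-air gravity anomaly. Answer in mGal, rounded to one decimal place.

38.1

Free-air correction = 0.3086 × 3370.9 = 1040.26 mGal
Free-air anomaly = 978362.17 − 979364.33 + (1040.26) = 38.10 mGal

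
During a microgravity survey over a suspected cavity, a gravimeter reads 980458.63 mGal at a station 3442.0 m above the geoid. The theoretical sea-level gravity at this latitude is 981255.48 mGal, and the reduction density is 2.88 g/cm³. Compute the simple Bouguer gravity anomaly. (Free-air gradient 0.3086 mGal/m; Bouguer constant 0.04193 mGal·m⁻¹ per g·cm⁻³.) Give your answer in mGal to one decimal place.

Free-air correction = 0.3086 × 3442.0 = 1062.20 mGal
Free-air anomaly = 980458.63 − 981255.48 + (1062.20) = 265.35 mGal
Bouguer slab correction = 0.04193 × 2.88 × 3442.0 = 415.65 mGal
Simple Bouguer anomaly = 265.35 − (415.65) = -150.30 mGal

-150.3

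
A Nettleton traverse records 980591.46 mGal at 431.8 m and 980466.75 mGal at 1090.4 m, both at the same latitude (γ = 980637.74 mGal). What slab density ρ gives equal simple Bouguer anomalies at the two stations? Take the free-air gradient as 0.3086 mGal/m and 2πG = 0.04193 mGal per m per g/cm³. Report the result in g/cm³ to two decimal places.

2.84

Δg_obs = 980466.75 − 980591.46 = -124.71 mGal over Δh = 1090.4 − 431.8 = 658.6 m
Equal Bouguer anomalies ⇒ Δg_obs + (0.3086 − 0.04193ρ)·Δh = 0
0.3086 − 0.04193ρ = −Δg_obs/Δh = 0.18936
ρ = (0.3086 − 0.18936) / 0.04193 = 2.84 g/cm³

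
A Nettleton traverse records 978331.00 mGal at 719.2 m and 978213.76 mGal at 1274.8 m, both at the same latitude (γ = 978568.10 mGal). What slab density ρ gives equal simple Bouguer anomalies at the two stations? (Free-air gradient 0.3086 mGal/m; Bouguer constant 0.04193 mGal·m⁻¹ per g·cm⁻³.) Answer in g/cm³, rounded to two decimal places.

Δg_obs = 978213.76 − 978331.00 = -117.24 mGal over Δh = 1274.8 − 719.2 = 555.6 m
Equal Bouguer anomalies ⇒ Δg_obs + (0.3086 − 0.04193ρ)·Δh = 0
0.3086 − 0.04193ρ = −Δg_obs/Δh = 0.21102
ρ = (0.3086 − 0.21102) / 0.04193 = 2.33 g/cm³

2.33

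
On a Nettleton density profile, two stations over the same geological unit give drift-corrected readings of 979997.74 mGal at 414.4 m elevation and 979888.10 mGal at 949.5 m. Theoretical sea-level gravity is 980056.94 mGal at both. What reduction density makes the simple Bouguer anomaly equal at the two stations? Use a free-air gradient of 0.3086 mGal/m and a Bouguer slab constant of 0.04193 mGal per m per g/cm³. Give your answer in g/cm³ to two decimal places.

Δg_obs = 979888.10 − 979997.74 = -109.64 mGal over Δh = 949.5 − 414.4 = 535.1 m
Equal Bouguer anomalies ⇒ Δg_obs + (0.3086 − 0.04193ρ)·Δh = 0
0.3086 − 0.04193ρ = −Δg_obs/Δh = 0.20490
ρ = (0.3086 − 0.20490) / 0.04193 = 2.47 g/cm³

2.47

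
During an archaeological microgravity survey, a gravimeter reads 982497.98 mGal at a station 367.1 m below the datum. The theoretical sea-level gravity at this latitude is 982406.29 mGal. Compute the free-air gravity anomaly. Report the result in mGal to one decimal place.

Free-air correction = 0.3086 × -367.1 = -113.29 mGal
Free-air anomaly = 982497.98 − 982406.29 + (-113.29) = -21.60 mGal

-21.6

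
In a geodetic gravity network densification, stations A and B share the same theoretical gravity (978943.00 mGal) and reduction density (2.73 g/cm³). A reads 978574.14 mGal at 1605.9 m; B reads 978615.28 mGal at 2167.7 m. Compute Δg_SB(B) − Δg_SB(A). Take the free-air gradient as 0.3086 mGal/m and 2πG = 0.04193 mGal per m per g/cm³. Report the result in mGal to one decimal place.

Δg_SB(A) = 978574.14 − 978943.00 + 0.3086×1605.9 − 0.04193×2.73×1605.9 = -57.10 mGal
Δg_SB(B) = 978615.28 − 978943.00 + 0.3086×2167.7 − 0.04193×2.73×2167.7 = 93.10 mGal
Difference = 93.10 − (-57.10) = 150.20 mGal

150.2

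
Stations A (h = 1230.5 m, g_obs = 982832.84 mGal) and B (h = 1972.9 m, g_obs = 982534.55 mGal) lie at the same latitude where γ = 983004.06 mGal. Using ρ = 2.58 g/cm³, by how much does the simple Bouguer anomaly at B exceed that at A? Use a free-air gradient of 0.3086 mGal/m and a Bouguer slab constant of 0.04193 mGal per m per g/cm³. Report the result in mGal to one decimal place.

Δg_SB(A) = 982832.84 − 983004.06 + 0.3086×1230.5 − 0.04193×2.58×1230.5 = 75.40 mGal
Δg_SB(B) = 982534.55 − 983004.06 + 0.3086×1972.9 − 0.04193×2.58×1972.9 = -74.10 mGal
Difference = -74.10 − (75.40) = -149.50 mGal

-149.5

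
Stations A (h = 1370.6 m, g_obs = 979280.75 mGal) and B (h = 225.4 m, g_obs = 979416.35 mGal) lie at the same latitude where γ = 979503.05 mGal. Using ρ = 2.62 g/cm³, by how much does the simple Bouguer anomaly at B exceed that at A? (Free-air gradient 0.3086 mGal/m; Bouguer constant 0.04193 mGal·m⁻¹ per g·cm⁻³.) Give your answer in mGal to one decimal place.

Δg_SB(A) = 979280.75 − 979503.05 + 0.3086×1370.6 − 0.04193×2.62×1370.6 = 50.10 mGal
Δg_SB(B) = 979416.35 − 979503.05 + 0.3086×225.4 − 0.04193×2.62×225.4 = -41.90 mGal
Difference = -41.90 − (50.10) = -92.00 mGal

-92.0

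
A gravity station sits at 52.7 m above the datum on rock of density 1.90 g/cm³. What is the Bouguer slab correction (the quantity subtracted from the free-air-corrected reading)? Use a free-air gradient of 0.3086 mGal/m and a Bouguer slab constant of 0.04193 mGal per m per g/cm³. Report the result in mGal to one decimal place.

Bouguer slab correction = 0.04193 × 1.90 × 52.7 = 4.2 mGal

4.2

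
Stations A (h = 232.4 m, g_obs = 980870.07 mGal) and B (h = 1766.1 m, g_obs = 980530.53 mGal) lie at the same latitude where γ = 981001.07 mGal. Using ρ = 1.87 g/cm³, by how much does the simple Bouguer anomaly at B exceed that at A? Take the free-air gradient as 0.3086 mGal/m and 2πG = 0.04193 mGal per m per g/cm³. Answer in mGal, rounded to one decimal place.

13.5

Δg_SB(A) = 980870.07 − 981001.07 + 0.3086×232.4 − 0.04193×1.87×232.4 = -77.50 mGal
Δg_SB(B) = 980530.53 − 981001.07 + 0.3086×1766.1 − 0.04193×1.87×1766.1 = -64.00 mGal
Difference = -64.00 − (-77.50) = 13.50 mGal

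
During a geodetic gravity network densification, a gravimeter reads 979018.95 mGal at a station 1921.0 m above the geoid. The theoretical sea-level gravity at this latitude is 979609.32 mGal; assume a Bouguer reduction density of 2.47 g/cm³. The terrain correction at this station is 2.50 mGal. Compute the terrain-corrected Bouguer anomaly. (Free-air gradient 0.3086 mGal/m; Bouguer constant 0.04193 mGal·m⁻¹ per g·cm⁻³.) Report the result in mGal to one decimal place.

-194.0

Free-air correction = 0.3086 × 1921.0 = 592.82 mGal
Free-air anomaly = 979018.95 − 979609.32 + (592.82) = 2.45 mGal
Bouguer slab correction = 0.04193 × 2.47 × 1921.0 = 198.95 mGal
Simple Bouguer anomaly = 2.45 − (198.95) = -196.50 mGal
Complete Bouguer anomaly = -196.50 + 2.50 = -194.00 mGal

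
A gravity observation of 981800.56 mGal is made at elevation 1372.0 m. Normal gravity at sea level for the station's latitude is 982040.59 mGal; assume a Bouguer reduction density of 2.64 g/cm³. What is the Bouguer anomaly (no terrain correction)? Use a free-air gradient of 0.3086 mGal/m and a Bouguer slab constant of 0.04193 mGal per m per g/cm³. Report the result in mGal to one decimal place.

31.5

Free-air correction = 0.3086 × 1372.0 = 423.40 mGal
Free-air anomaly = 981800.56 − 982040.59 + (423.40) = 183.37 mGal
Bouguer slab correction = 0.04193 × 2.64 × 1372.0 = 151.87 mGal
Simple Bouguer anomaly = 183.37 − (151.87) = 31.50 mGal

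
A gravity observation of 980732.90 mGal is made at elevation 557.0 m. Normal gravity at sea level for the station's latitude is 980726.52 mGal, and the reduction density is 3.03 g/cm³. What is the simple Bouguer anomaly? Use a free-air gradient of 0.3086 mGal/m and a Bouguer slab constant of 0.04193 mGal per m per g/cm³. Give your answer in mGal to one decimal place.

Free-air correction = 0.3086 × 557.0 = 171.89 mGal
Free-air anomaly = 980732.90 − 980726.52 + (171.89) = 178.27 mGal
Bouguer slab correction = 0.04193 × 3.03 × 557.0 = 70.77 mGal
Simple Bouguer anomaly = 178.27 − (70.77) = 107.50 mGal

107.5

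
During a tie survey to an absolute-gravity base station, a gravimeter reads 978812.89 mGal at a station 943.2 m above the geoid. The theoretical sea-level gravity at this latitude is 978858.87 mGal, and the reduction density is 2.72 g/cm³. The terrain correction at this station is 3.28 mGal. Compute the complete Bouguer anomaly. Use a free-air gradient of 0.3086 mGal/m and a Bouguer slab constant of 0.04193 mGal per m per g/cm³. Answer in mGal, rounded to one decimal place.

140.8

Free-air correction = 0.3086 × 943.2 = 291.07 mGal
Free-air anomaly = 978812.89 − 978858.87 + (291.07) = 245.09 mGal
Bouguer slab correction = 0.04193 × 2.72 × 943.2 = 107.57 mGal
Simple Bouguer anomaly = 245.09 − (107.57) = 137.52 mGal
Complete Bouguer anomaly = 137.52 + 3.28 = 140.80 mGal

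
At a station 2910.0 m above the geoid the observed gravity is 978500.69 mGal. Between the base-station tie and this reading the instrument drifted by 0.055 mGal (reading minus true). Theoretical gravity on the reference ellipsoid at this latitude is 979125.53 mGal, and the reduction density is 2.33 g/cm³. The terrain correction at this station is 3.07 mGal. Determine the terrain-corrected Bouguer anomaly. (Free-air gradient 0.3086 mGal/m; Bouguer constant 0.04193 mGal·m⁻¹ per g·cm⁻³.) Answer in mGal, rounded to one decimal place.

-8.1

Drift-corrected reading = 978500.69 − (0.055) = 978500.635 mGal
Free-air correction = 0.3086 × 2910.0 = 898.03 mGal
Free-air anomaly = 978500.635 − 979125.53 + (898.03) = 273.135 mGal
Bouguer slab correction = 0.04193 × 2.33 × 2910.0 = 284.30 mGal
Simple Bouguer anomaly = 273.135 − (284.30) = -11.165 mGal
Complete Bouguer anomaly = -11.165 + 3.07 = -8.095 mGal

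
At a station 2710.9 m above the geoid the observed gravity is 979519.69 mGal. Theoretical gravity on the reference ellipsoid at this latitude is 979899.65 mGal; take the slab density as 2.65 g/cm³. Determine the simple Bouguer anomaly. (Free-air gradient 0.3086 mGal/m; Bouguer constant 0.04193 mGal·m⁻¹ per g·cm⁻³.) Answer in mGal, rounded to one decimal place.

155.4

Free-air correction = 0.3086 × 2710.9 = 836.58 mGal
Free-air anomaly = 979519.69 − 979899.65 + (836.58) = 456.62 mGal
Bouguer slab correction = 0.04193 × 2.65 × 2710.9 = 301.22 mGal
Simple Bouguer anomaly = 456.62 − (301.22) = 155.40 mGal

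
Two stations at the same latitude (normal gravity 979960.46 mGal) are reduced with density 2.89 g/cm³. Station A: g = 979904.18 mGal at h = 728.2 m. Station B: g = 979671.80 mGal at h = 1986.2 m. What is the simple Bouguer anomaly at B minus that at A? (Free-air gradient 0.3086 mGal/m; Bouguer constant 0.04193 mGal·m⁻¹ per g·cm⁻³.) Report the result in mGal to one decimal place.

3.4

Δg_SB(A) = 979904.18 − 979960.46 + 0.3086×728.2 − 0.04193×2.89×728.2 = 80.20 mGal
Δg_SB(B) = 979671.80 − 979960.46 + 0.3086×1986.2 − 0.04193×2.89×1986.2 = 83.60 mGal
Difference = 83.60 − (80.20) = 3.40 mGal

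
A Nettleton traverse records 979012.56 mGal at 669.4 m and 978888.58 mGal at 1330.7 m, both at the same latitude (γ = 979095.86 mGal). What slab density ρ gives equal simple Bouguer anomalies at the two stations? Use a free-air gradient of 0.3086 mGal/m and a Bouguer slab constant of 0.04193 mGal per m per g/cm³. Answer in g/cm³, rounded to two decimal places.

2.89

Δg_obs = 978888.58 − 979012.56 = -123.98 mGal over Δh = 1330.7 − 669.4 = 661.3 m
Equal Bouguer anomalies ⇒ Δg_obs + (0.3086 − 0.04193ρ)·Δh = 0
0.3086 − 0.04193ρ = −Δg_obs/Δh = 0.18748
ρ = (0.3086 − 0.18748) / 0.04193 = 2.89 g/cm³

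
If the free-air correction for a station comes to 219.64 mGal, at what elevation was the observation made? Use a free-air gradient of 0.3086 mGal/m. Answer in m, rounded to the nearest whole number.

h = 219.64 / 0.3086 = 711.73 m

712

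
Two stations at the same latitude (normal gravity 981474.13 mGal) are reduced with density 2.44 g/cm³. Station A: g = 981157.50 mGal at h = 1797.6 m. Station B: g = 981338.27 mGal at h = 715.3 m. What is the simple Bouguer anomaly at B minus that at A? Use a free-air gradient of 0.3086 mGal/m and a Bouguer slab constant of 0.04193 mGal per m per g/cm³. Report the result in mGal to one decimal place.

Δg_SB(A) = 981157.50 − 981474.13 + 0.3086×1797.6 − 0.04193×2.44×1797.6 = 54.20 mGal
Δg_SB(B) = 981338.27 − 981474.13 + 0.3086×715.3 − 0.04193×2.44×715.3 = 11.70 mGal
Difference = 11.70 − (54.20) = -42.50 mGal

-42.5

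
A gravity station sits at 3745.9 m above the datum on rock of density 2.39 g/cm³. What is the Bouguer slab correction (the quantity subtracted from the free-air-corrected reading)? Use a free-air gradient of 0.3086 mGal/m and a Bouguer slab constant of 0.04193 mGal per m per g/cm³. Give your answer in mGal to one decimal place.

375.4

Bouguer slab correction = 0.04193 × 2.39 × 3745.9 = 375.4 mGal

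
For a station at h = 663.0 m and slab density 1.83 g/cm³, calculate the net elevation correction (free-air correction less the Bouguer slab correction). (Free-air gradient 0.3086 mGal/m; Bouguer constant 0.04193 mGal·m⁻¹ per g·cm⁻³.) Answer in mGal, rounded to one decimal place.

Combined gradient = 0.3086 − 0.04193 × 1.83 = 0.2318681 mGal/m
Combined elevation correction = 0.2318681 × 663.0 = 153.7 mGal

153.7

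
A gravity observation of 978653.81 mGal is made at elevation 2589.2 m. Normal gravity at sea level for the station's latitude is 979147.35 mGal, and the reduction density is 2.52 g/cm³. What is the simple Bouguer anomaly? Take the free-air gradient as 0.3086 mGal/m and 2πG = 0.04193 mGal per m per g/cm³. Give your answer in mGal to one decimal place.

Free-air correction = 0.3086 × 2589.2 = 799.03 mGal
Free-air anomaly = 978653.81 − 979147.35 + (799.03) = 305.49 mGal
Bouguer slab correction = 0.04193 × 2.52 × 2589.2 = 273.58 mGal
Simple Bouguer anomaly = 305.49 − (273.58) = 31.91 mGal

31.9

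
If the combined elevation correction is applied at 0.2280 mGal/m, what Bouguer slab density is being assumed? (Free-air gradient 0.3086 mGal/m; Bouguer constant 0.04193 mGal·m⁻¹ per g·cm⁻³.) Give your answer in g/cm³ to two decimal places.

0.2280 = 0.3086 − 0.04193 × ρ
ρ = (0.3086 − 0.2280) / 0.04193 = 1.92 g/cm³

1.92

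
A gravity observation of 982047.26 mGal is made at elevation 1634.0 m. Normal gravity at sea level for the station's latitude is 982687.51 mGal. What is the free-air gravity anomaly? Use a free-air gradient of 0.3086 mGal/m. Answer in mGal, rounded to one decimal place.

Free-air correction = 0.3086 × 1634.0 = 504.25 mGal
Free-air anomaly = 982047.26 − 982687.51 + (504.25) = -136.00 mGal

-136.0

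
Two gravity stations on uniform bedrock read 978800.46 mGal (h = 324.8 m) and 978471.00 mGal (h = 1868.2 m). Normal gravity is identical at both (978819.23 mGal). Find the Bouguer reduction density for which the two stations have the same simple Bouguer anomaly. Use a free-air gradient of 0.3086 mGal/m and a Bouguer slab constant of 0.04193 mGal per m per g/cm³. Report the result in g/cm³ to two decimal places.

2.27

Δg_obs = 978471.00 − 978800.46 = -329.46 mGal over Δh = 1868.2 − 324.8 = 1543.4 m
Equal Bouguer anomalies ⇒ Δg_obs + (0.3086 − 0.04193ρ)·Δh = 0
0.3086 − 0.04193ρ = −Δg_obs/Δh = 0.21346
ρ = (0.3086 − 0.21346) / 0.04193 = 2.27 g/cm³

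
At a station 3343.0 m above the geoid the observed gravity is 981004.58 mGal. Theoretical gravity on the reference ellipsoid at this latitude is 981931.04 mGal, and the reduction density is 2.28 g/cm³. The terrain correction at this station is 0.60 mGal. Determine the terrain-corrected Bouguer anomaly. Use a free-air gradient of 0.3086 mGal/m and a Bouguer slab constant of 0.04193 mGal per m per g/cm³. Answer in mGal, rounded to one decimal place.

Free-air correction = 0.3086 × 3343.0 = 1031.65 mGal
Free-air anomaly = 981004.58 − 981931.04 + (1031.65) = 105.19 mGal
Bouguer slab correction = 0.04193 × 2.28 × 3343.0 = 319.59 mGal
Simple Bouguer anomaly = 105.19 − (319.59) = -214.40 mGal
Complete Bouguer anomaly = -214.40 + 0.60 = -213.80 mGal

-213.8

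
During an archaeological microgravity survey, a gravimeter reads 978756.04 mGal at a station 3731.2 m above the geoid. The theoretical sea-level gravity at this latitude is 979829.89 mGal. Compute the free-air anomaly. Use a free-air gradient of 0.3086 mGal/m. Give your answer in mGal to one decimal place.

77.6

Free-air correction = 0.3086 × 3731.2 = 1151.45 mGal
Free-air anomaly = 978756.04 − 979829.89 + (1151.45) = 77.60 mGal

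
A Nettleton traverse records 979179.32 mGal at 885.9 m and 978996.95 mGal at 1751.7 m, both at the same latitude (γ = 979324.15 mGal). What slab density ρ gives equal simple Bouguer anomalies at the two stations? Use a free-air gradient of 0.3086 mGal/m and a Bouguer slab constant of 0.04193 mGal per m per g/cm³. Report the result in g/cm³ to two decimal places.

2.34

Δg_obs = 978996.95 − 979179.32 = -182.37 mGal over Δh = 1751.7 − 885.9 = 865.8 m
Equal Bouguer anomalies ⇒ Δg_obs + (0.3086 − 0.04193ρ)·Δh = 0
0.3086 − 0.04193ρ = −Δg_obs/Δh = 0.21064
ρ = (0.3086 − 0.21064) / 0.04193 = 2.34 g/cm³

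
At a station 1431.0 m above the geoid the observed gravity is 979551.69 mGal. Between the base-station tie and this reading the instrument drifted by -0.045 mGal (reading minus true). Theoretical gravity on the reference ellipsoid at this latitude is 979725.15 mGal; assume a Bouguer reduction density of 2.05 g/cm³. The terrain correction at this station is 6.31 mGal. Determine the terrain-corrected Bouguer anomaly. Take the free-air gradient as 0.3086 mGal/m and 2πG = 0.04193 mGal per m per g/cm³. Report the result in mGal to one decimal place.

Drift-corrected reading = 979551.69 − (-0.045) = 979551.735 mGal
Free-air correction = 0.3086 × 1431.0 = 441.61 mGal
Free-air anomaly = 979551.735 − 979725.15 + (441.61) = 268.195 mGal
Bouguer slab correction = 0.04193 × 2.05 × 1431.0 = 123.00 mGal
Simple Bouguer anomaly = 268.195 − (123.00) = 145.195 mGal
Complete Bouguer anomaly = 145.195 + 6.31 = 151.505 mGal

151.5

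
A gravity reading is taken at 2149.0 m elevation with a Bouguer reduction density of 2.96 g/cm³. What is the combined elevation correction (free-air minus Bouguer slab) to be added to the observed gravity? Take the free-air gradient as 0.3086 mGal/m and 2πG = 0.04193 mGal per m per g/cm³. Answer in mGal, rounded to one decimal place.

Combined gradient = 0.3086 − 0.04193 × 2.96 = 0.1844872 mGal/m
Combined elevation correction = 0.1844872 × 2149.0 = 396.5 mGal

396.5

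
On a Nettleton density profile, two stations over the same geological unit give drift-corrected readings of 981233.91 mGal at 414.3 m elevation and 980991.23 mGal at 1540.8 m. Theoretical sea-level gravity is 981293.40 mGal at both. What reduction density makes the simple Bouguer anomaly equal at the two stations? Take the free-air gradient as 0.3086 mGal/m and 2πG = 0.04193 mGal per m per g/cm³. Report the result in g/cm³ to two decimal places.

2.22

Δg_obs = 980991.23 − 981233.91 = -242.68 mGal over Δh = 1540.8 − 414.3 = 1126.5 m
Equal Bouguer anomalies ⇒ Δg_obs + (0.3086 − 0.04193ρ)·Δh = 0
0.3086 − 0.04193ρ = −Δg_obs/Δh = 0.21543
ρ = (0.3086 − 0.21543) / 0.04193 = 2.22 g/cm³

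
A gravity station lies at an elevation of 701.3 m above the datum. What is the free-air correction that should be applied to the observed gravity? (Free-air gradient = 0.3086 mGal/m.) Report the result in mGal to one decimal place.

Free-air correction = 0.3086 × 701.3 = 216.4 mGal

216.4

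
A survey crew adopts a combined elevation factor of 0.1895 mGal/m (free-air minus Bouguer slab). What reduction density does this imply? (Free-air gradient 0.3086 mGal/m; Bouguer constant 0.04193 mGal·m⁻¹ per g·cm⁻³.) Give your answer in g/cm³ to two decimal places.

2.84

0.1895 = 0.3086 − 0.04193 × ρ
ρ = (0.3086 − 0.1895) / 0.04193 = 2.84 g/cm³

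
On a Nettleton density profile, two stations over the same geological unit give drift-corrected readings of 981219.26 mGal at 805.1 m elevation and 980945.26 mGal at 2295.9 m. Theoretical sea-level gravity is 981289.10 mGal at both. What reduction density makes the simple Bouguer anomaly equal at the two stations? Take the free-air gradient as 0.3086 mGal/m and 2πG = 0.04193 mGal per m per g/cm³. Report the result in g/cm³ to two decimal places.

2.98

Δg_obs = 980945.26 − 981219.26 = -274.00 mGal over Δh = 2295.9 − 805.1 = 1490.8 m
Equal Bouguer anomalies ⇒ Δg_obs + (0.3086 − 0.04193ρ)·Δh = 0
0.3086 − 0.04193ρ = −Δg_obs/Δh = 0.18379
ρ = (0.3086 − 0.18379) / 0.04193 = 2.98 g/cm³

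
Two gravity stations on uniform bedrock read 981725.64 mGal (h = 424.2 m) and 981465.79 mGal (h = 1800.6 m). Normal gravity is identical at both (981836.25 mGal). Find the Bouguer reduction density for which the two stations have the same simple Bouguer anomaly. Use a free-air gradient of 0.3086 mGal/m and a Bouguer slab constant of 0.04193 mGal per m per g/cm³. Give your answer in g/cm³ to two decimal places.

2.86

Δg_obs = 981465.79 − 981725.64 = -259.85 mGal over Δh = 1800.6 − 424.2 = 1376.4 m
Equal Bouguer anomalies ⇒ Δg_obs + (0.3086 − 0.04193ρ)·Δh = 0
0.3086 − 0.04193ρ = −Δg_obs/Δh = 0.18879
ρ = (0.3086 − 0.18879) / 0.04193 = 2.86 g/cm³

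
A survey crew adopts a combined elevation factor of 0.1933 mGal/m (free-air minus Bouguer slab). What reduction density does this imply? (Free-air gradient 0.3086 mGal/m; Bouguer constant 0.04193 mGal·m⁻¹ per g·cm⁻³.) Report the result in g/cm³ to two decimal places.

2.75

0.1933 = 0.3086 − 0.04193 × ρ
ρ = (0.3086 − 0.1933) / 0.04193 = 2.75 g/cm³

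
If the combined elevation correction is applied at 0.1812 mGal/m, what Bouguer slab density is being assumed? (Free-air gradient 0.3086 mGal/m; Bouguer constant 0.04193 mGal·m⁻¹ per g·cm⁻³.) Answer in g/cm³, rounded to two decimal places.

0.1812 = 0.3086 − 0.04193 × ρ
ρ = (0.3086 − 0.1812) / 0.04193 = 3.04 g/cm³

3.04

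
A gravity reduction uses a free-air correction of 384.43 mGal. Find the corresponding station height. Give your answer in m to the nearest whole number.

h = 384.43 / 0.3086 = 1245.72 m

1246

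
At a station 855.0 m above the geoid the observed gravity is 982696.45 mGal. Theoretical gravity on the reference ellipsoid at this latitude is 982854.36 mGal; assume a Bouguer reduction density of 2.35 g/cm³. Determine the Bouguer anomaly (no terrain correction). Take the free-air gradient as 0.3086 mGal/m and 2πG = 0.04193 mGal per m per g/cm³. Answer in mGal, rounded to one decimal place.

Free-air correction = 0.3086 × 855.0 = 263.85 mGal
Free-air anomaly = 982696.45 − 982854.36 + (263.85) = 105.94 mGal
Bouguer slab correction = 0.04193 × 2.35 × 855.0 = 84.25 mGal
Simple Bouguer anomaly = 105.94 − (84.25) = 21.69 mGal

21.7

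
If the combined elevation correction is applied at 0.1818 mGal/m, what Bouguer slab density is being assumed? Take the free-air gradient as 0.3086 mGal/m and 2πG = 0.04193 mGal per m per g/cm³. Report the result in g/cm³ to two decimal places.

3.02

0.1818 = 0.3086 − 0.04193 × ρ
ρ = (0.3086 − 0.1818) / 0.04193 = 3.02 g/cm³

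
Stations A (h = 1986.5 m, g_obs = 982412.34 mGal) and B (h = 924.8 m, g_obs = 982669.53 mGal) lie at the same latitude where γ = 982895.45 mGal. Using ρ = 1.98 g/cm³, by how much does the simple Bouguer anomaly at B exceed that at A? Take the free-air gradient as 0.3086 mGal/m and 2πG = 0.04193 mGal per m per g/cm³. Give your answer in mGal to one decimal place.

Δg_SB(A) = 982412.34 − 982895.45 + 0.3086×1986.5 − 0.04193×1.98×1986.5 = -35.00 mGal
Δg_SB(B) = 982669.53 − 982895.45 + 0.3086×924.8 − 0.04193×1.98×924.8 = -17.30 mGal
Difference = -17.30 − (-35.00) = 17.70 mGal

17.7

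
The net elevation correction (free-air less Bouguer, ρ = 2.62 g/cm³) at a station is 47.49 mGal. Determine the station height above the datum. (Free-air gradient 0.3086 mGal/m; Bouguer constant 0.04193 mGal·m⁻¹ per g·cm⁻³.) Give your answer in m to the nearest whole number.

239

Combined gradient = 0.3086 − 0.04193 × 2.62 = 0.1987434 mGal/m
h = 47.49 / 0.1987434 = 238.95 m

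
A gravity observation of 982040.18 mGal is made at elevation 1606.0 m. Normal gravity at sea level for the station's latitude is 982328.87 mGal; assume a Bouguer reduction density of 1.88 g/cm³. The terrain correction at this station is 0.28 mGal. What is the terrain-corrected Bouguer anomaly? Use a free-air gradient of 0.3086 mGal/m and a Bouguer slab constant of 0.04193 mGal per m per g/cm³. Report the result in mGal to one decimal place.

Free-air correction = 0.3086 × 1606.0 = 495.61 mGal
Free-air anomaly = 982040.18 − 982328.87 + (495.61) = 206.92 mGal
Bouguer slab correction = 0.04193 × 1.88 × 1606.0 = 126.60 mGal
Simple Bouguer anomaly = 206.92 − (126.60) = 80.32 mGal
Complete Bouguer anomaly = 80.32 + 0.28 = 80.60 mGal

80.6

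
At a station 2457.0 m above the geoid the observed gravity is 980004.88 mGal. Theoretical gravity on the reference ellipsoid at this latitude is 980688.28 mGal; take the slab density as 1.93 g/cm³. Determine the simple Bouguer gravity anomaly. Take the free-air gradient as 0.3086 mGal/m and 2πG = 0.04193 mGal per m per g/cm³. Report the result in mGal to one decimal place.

Free-air correction = 0.3086 × 2457.0 = 758.23 mGal
Free-air anomaly = 980004.88 − 980688.28 + (758.23) = 74.83 mGal
Bouguer slab correction = 0.04193 × 1.93 × 2457.0 = 198.83 mGal
Simple Bouguer anomaly = 74.83 − (198.83) = -124.00 mGal

-124.0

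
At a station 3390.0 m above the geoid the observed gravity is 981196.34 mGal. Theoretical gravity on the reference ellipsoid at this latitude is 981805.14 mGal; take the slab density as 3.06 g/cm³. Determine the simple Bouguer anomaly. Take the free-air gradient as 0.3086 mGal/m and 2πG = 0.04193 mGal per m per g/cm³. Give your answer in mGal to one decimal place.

Free-air correction = 0.3086 × 3390.0 = 1046.15 mGal
Free-air anomaly = 981196.34 − 981805.14 + (1046.15) = 437.35 mGal
Bouguer slab correction = 0.04193 × 3.06 × 3390.0 = 434.96 mGal
Simple Bouguer anomaly = 437.35 − (434.96) = 2.39 mGal

2.4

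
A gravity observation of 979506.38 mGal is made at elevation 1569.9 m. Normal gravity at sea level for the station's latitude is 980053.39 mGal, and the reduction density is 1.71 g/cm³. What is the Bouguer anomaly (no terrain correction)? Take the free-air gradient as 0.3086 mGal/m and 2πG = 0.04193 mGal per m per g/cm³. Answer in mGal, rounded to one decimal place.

Free-air correction = 0.3086 × 1569.9 = 484.47 mGal
Free-air anomaly = 979506.38 − 980053.39 + (484.47) = -62.54 mGal
Bouguer slab correction = 0.04193 × 1.71 × 1569.9 = 112.56 mGal
Simple Bouguer anomaly = -62.54 − (112.56) = -175.10 mGal

-175.1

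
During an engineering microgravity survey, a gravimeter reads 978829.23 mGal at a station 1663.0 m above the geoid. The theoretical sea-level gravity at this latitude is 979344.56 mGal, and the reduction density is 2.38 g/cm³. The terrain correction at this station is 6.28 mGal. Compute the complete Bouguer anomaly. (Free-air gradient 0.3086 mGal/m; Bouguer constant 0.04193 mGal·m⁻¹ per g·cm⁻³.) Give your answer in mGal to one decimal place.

Free-air correction = 0.3086 × 1663.0 = 513.20 mGal
Free-air anomaly = 978829.23 − 979344.56 + (513.20) = -2.13 mGal
Bouguer slab correction = 0.04193 × 2.38 × 1663.0 = 165.96 mGal
Simple Bouguer anomaly = -2.13 − (165.96) = -168.09 mGal
Complete Bouguer anomaly = -168.09 + 6.28 = -161.81 mGal

-161.8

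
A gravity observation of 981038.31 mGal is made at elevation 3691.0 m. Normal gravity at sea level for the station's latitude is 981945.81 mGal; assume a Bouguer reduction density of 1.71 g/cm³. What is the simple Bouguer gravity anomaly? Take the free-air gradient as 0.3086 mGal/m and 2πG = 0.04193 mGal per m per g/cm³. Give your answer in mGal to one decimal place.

-33.1

Free-air correction = 0.3086 × 3691.0 = 1139.04 mGal
Free-air anomaly = 981038.31 − 981945.81 + (1139.04) = 231.54 mGal
Bouguer slab correction = 0.04193 × 1.71 × 3691.0 = 264.65 mGal
Simple Bouguer anomaly = 231.54 − (264.65) = -33.11 mGal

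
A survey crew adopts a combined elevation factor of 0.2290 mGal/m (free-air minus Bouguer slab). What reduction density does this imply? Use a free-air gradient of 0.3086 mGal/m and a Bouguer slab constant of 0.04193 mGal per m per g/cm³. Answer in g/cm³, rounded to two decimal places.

0.2290 = 0.3086 − 0.04193 × ρ
ρ = (0.3086 − 0.2290) / 0.04193 = 1.90 g/cm³

1.90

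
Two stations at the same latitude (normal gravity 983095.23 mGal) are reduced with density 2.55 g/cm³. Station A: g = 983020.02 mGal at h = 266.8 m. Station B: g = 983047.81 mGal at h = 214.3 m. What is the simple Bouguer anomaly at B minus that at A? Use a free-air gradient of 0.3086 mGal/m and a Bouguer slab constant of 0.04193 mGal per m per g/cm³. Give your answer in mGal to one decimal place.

17.2

Δg_SB(A) = 983020.02 − 983095.23 + 0.3086×266.8 − 0.04193×2.55×266.8 = -21.40 mGal
Δg_SB(B) = 983047.81 − 983095.23 + 0.3086×214.3 − 0.04193×2.55×214.3 = -4.20 mGal
Difference = -4.20 − (-21.40) = 17.20 mGal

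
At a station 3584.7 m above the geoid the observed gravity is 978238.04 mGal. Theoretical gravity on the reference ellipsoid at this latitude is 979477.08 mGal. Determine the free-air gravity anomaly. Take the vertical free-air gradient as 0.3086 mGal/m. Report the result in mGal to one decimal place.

-132.8

Free-air correction = 0.3086 × 3584.7 = 1106.24 mGal
Free-air anomaly = 978238.04 − 979477.08 + (1106.24) = -132.80 mGal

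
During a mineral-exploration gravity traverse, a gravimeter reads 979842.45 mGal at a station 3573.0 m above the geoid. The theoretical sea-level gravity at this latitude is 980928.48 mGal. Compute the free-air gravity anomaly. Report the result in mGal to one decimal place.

16.6

Free-air correction = 0.3086 × 3573.0 = 1102.63 mGal
Free-air anomaly = 979842.45 − 980928.48 + (1102.63) = 16.60 mGal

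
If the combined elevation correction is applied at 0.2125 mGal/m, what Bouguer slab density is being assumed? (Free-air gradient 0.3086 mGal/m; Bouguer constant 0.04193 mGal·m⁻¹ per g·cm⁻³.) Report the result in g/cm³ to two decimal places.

2.29

0.2125 = 0.3086 − 0.04193 × ρ
ρ = (0.3086 − 0.2125) / 0.04193 = 2.29 g/cm³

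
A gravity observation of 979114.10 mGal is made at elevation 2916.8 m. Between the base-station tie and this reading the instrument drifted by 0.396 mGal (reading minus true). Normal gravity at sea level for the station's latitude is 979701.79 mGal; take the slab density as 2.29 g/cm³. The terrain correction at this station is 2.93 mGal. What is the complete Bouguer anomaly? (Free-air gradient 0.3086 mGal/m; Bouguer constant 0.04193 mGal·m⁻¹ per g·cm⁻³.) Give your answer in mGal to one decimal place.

34.9

Drift-corrected reading = 979114.10 − (0.396) = 979113.704 mGal
Free-air correction = 0.3086 × 2916.8 = 900.12 mGal
Free-air anomaly = 979113.704 − 979701.79 + (900.12) = 312.034 mGal
Bouguer slab correction = 0.04193 × 2.29 × 2916.8 = 280.07 mGal
Simple Bouguer anomaly = 312.034 − (280.07) = 31.964 mGal
Complete Bouguer anomaly = 31.964 + 2.93 = 34.894 mGal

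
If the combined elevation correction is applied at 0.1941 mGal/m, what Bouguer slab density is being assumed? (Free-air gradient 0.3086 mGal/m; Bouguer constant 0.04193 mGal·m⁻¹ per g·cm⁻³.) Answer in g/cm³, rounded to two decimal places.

2.73

0.1941 = 0.3086 − 0.04193 × ρ
ρ = (0.3086 − 0.1941) / 0.04193 = 2.73 g/cm³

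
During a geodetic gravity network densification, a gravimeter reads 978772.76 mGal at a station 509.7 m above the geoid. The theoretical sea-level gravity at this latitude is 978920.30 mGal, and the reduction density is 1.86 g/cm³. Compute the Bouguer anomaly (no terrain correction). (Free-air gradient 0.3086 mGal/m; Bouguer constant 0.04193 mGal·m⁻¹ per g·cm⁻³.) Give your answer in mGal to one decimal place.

Free-air correction = 0.3086 × 509.7 = 157.29 mGal
Free-air anomaly = 978772.76 − 978920.30 + (157.29) = 9.75 mGal
Bouguer slab correction = 0.04193 × 1.86 × 509.7 = 39.75 mGal
Simple Bouguer anomaly = 9.75 − (39.75) = -30.00 mGal

-30.0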